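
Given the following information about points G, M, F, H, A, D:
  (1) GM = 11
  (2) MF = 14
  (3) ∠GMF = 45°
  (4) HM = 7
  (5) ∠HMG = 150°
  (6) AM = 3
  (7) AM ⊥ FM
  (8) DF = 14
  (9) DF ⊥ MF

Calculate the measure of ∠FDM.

Step 1: By the law of cosines on triangle DFM: DM² = 14² + 14² − 2·14·14·cos(90°) = 392, so DM = 14·√2.
Step 2: By the inverse law of cosines on triangle FDM: cos(∠FDM) = (14² + (14·√2)² − 14²) / (2·14·14·√2) = 392/554.37 = 0.7071, so ∠FDM = 45°.

Therefore, the measure of angle ∠FDM = 45°.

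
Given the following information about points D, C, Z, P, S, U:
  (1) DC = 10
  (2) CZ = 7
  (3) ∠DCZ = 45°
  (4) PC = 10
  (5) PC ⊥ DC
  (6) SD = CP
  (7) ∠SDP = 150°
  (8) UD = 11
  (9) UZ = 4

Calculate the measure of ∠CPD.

Step 1: By the law of cosines on triangle PCD: PD² = 10² + 10² − 2·10·10·cos(90°) = 200, so PD = 10·√2.
Step 2: By the inverse law of cosines on triangle CPD: cos(∠CPD) = (10² + (10·√2)² − 10²) / (2·10·10·√2) = 200/282.84 = 0.7071, so ∠CPD = 45°.

Therefore, the measure of angle ∠CPD = 45°.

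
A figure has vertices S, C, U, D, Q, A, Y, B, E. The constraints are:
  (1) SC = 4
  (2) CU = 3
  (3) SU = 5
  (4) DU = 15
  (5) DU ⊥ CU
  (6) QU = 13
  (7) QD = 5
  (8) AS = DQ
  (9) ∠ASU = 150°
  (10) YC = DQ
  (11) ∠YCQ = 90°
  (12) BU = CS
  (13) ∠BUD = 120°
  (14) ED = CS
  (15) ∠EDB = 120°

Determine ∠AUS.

From the given relations: AS = DQ = 5.
Step 1: By the law of cosines on triangle USA: UA² = 5² + 5² − 2·5·5·cos(150°) = 93.3, so UA ≈ 9.66.
Step 2: By the inverse law of cosines on triangle AUS: cos(∠AUS) = (9.66² + 5² − 5²) / (2·9.66·5) = 93.3/96.59 = 0.9659, so ∠AUS = 15°.

Therefore, the measure of angle ∠AUS = 15°.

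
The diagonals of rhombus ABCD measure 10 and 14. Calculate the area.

Area of a rhombus = (d1 * d2) / 2
Area = (10 * 14) / 2
Area = 140 / 2
Area = 70

70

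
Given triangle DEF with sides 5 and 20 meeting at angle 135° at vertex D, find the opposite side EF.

Law of cosines: EF^2 = 5^2 + 20^2 - 2(5)(20)cos(135°) = 100*sqrt(2) + 425, so EF = 5*sqrt(4*sqrt(2) + 17).

5*sqrt(4*sqrt(2) + 17)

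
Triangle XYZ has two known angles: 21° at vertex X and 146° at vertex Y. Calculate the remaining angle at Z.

Let angle Z = x. Then 21 + 146 + x = 180.
x = 180 - 167 = 13 degrees.

13 degrees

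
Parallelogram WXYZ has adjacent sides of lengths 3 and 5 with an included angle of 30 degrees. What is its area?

The area of a parallelogram equals the product of two adjacent sides times the sine of the included angle.
This is because the height equals 5 * sin(30°) = 5/2.
Area = 3 * 5/2 = 15/2

15/2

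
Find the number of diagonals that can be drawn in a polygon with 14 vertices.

Total line segments between 14 vertices = C(14,2) = 91.
Subtract the 14 sides: 91 - 14 = 77 diagonals.

77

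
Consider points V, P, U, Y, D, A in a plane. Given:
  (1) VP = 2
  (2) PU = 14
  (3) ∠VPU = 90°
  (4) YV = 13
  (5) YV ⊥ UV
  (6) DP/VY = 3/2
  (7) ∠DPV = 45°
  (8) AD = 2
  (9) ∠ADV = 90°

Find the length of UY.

Step 1: By the law of cosines on triangle UPV: UV² = 14² + 2² − 2·14·2·cos(90°) = 200, so UV = 10·√2.
Step 2: By the law of cosines on triangle UVY: UY² = (10·√2)² + 13² − 2·10·√2·13·cos(90°) = 369, so UY = 3·√41.

Therefore, the length of UY = 3·√41.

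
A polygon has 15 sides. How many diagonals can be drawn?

Total line segments between 15 vertices = C(15,2) = 105.
Subtract the 15 sides: 105 - 15 = 90 diagonals.

90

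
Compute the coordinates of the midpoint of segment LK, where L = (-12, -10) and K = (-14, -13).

The midpoint is the average of the coordinates:
x: (-12 + -14)/2 = -13
y: (-10 + -13)/2 = -23/2
Midpoint = (-13, -23/2)

(-13, -23/2)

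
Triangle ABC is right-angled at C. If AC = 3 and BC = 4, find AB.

In a right triangle, the square of the hypotenuse equals the sum of the squares of the two legs.
The legs are 3 and 4, so the hypotenuse = sqrt(9 + 16) = sqrt(25) = 5.

5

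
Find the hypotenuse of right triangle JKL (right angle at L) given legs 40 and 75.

In a right triangle, the square of the hypotenuse equals the sum of the squares of the two legs.
The legs are 40 and 75, so the hypotenuse = sqrt(1600 + 5625) = sqrt(7225) = 85.

85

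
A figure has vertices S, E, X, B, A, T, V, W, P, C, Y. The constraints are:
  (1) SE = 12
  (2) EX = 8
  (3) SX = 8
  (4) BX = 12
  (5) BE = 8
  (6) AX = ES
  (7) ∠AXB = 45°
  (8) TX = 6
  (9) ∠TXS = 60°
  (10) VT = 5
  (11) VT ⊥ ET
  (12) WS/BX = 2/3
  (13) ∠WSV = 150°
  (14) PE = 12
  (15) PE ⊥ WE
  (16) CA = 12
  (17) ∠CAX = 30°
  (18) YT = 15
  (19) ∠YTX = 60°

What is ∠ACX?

From the given relations: AX = ES = 12.
Step 1: By the law of cosines on triangle CAX: CX² = 12² + 12² − 2·12·12·cos(30°) = 38.58, so CX ≈ 6.21.
Step 2: By the inverse law of cosines on triangle ACX: cos(∠ACX) = (12² + 6.21² − 12²) / (2·12·6.21) = 38.58/149.08 = 0.2588, so ∠ACX = 75°.

Therefore, the measure of angle ∠ACX = 75°.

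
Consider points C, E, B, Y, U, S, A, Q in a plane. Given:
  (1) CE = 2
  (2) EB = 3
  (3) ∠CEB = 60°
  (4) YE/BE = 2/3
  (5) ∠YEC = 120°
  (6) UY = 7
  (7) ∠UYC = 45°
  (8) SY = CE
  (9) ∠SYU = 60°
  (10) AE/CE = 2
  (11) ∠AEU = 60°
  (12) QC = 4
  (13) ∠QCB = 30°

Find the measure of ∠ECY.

From the given relations: YE = 2/3·BE = 2/3·3 = 2.
Step 1: By the law of cosines on triangle CEY: CY² = 2² + 2² − 2·2·2·cos(120°) = 12, so CY = 2·√3.
Step 2: By the inverse law of cosines on triangle ECY: cos(∠ECY) = (2² + (2·√3)² − 2²) / (2·2·2·√3) = 12/13.86 = 0.866, so ∠ECY = 30°.

Therefore, the measure of angle ∠ECY = 30°.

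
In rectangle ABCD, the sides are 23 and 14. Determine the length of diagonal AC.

Using the Pythagorean theorem:
d² = 23² + 14² = 529 + 196 = 725
d = sqrt(725) = 5*sqrt(29)

5*sqrt(29)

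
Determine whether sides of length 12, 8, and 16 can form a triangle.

Sort the sides: 8, 12, 16.
It suffices to check that the sum of the two smallest exceeds the largest:
8 + 12 = 20 > 16. ✓
Yes, a valid triangle can be formed.

Yes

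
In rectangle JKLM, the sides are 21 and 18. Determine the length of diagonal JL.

Using the Pythagorean theorem:
d² = 21² + 18² = 441 + 324 = 765
d = sqrt(765) = 3*sqrt(85)

3*sqrt(85)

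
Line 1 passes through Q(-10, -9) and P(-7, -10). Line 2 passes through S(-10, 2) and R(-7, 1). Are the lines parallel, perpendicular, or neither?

Slope of line 1: m1 = (-10 - -9)/(-7 - -10) = -1/3 = -1/3
Slope of line 2: m2 = (1 - 2)/(-7 - -10) = -1/3 = -1/3
Two lines are parallel if and only if they have equal slopes (or both are vertical).
Here m1 = m2 = -1/3, confirming the lines are parallel.

Parallel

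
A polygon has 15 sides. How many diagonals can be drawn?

Each of the 15 vertices connects to 12 non-adjacent vertices via diagonals.
Total connections = 15 × 12 = 180, but each diagonal is counted twice.
Number of diagonals = 180 / 2 = 90.

90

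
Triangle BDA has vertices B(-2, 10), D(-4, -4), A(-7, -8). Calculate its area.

Using the Shoelace formula for a triangle:
Area = (1/2)|x0(y1 - y2) + x1(y2 - y0) + x2(y0 - y1)|
Area = (1/2)|-2(-4 - -8) + -4(-8 - 10) + -7(10 - -4)|
Area = (1/2)|-8 + 72 + -98|
Area = (1/2)|-34|
Area = (1/2)(34)
Area = 17

17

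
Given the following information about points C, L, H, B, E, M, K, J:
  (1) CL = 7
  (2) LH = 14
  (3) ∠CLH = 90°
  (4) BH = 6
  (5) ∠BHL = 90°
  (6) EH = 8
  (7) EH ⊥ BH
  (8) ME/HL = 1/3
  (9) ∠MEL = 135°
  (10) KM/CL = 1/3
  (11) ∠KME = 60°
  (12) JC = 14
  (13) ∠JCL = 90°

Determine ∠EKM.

From the given relations: KM = 1/3·CL = 1/3·7 ≈ 2.33; ME = 1/3·HL = 1/3·14 ≈ 4.67.
Step 1: By the law of cosines on triangle KME: KE² = 2.33² + 4.67² − 2·2.33·4.67·cos(60°) = 16.33, so KE = 7/3·√3.
Step 2: By the inverse law of cosines on triangle EKM: cos(∠EKM) = ((7/3·√3)² + 2.33² − 4.67²) / (2·7/3·√3·2.33) = 0/18.86 = 0, so ∠EKM = 90°.

Therefore, the measure of angle ∠EKM = 90°.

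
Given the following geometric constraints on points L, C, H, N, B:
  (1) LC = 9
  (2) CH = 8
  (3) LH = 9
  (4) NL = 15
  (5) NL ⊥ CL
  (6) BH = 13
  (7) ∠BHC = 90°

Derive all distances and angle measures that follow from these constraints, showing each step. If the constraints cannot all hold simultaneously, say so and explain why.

The constraints are consistent.

Step 1: From CL = 9, LN = 15, and ∠CLN = 90°, by the law of cosines:
  CN² = CL² + LN² - 2·CL·LN·cos(90°) = 81 + 225 - 0 = 306
  CN = 3·√34

Step 2: From CH = 8, HB = 13, and ∠CHB = 90°, by the law of cosines:
  CB² = CH² + HB² - 2·CH·HB·cos(90°) = 64 + 169 - 0 = 233
  CB ≈ 15.26

Step 3: From LC = 9, LH = 9, CH = 8, by the inverse law of cosines:
  cos(∠CLH) = (LC² + LH² - CH²) / (2·LC·LH)
  ∠CLH = 52.78°

Step 4: From CH = 8, CL = 9, HL = 9, by the inverse law of cosines:
  cos(∠HCL) = (CH² + CL² - HL²) / (2·CH·CL)
  ∠HCL = 63.61°

Step 5: From HC = 8, HL = 9, CL = 9, by the inverse law of cosines:
  cos(∠CHL) = (HC² + HL² - CL²) / (2·HC·HL)
  ∠CHL = 63.61°

Step 6: From CB = 15.26, CH = 8, BH = 13, by the inverse law of cosines:
  cos(∠BCH) = (CB² + CH² - BH²) / (2·CB·CH)
  ∠BCH = 58.39°

Step 7: From CL = 9, CN = 3·√34, LN = 15, by the inverse law of cosines:
  cos(∠LCN) = (CL² + CN² - LN²) / (2·CL·CN)
  ∠LCN = 59.04°

Step 8: From NC = 3·√34, NL = 15, CL = 9, by the inverse law of cosines:
  cos(∠CNL) = (NC² + NL² - CL²) / (2·NC·NL)
  ∠CNL = 30.96°

Step 9: From BC = 15.26, BH = 13, CH = 8, by the inverse law of cosines:
  cos(∠CBH) = (BC² + BH² - CH²) / (2·BC·BH)
  ∠CBH = 31.61°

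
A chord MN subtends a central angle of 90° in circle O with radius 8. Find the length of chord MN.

Drop a perpendicular from the center to the chord, bisecting both the chord and the central angle.
Each half-chord = r sin(θ/2) = 8 sin(45°).
The full chord = 2 × 8 × sin(45°) = 8*sqrt(2).

8*sqrt(2)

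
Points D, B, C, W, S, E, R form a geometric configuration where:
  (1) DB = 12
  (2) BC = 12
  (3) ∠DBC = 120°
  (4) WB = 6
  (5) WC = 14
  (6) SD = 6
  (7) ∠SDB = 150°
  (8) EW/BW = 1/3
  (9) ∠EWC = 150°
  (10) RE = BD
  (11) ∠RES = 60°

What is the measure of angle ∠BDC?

Step 1: By the law of cosines on triangle DBC: DC² = 12² + 12² − 2·12·12·cos(120°) = 432, so DC = 12·√3.
Step 2: By the inverse law of cosines on triangle BDC: cos(∠BDC) = (12² + (12·√3)² − 12²) / (2·12·12·√3) = 432/498.83 = 0.866, so ∠BDC = 30°.

Therefore, the measure of angle ∠BDC = 30°.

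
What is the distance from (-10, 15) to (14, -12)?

d = sqrt((14 - -10)^2 + (-12 - 15)^2)
d = sqrt(24^2 + -27^2)
d = sqrt(576 + 729)
d = sqrt(1305) = 3*sqrt(145)

3*sqrt(145)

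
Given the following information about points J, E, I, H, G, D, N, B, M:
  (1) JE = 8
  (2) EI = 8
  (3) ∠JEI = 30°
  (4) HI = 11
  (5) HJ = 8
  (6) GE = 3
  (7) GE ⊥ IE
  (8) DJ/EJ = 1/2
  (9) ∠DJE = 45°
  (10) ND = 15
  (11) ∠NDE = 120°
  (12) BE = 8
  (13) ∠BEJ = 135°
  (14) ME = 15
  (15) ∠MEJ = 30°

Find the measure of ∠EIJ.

Step 1: By the law of cosines on triangle IEJ: IJ² = 8² + 8² − 2·8·8·cos(30°) = 17.15, so IJ ≈ 4.14.
Step 2: By the inverse law of cosines on triangle EIJ: cos(∠EIJ) = (8² + 4.14² − 8²) / (2·8·4.14) = 17.15/66.26 = 0.2588, so ∠EIJ = 75°.

Therefore, the measure of angle ∠EIJ = 75°.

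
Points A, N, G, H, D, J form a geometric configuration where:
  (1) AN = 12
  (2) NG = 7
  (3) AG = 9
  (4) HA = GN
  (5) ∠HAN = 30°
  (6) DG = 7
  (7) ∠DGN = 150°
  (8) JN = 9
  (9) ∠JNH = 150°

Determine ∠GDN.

Step 1: By the law of cosines on triangle DGN: DN² = 7² + 7² − 2·7·7·cos(150°) = 182.87, so DN ≈ 13.52.
Step 2: By the inverse law of cosines on triangle GDN: cos(∠GDN) = (7² + 13.52² − 7²) / (2·7·13.52) = 182.87/189.32 = 0.9659, so ∠GDN = 15°.

Therefore, the measure of angle ∠GDN = 15°.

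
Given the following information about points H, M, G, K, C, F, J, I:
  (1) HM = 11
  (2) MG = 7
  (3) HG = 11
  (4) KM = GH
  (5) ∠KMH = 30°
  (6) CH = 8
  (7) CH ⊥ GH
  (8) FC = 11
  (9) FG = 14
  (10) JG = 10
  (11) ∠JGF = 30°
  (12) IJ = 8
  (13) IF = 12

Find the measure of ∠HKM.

From the given relations: KM = GH = 11.
Step 1: By the law of cosines on triangle KMH: KH² = 11² + 11² − 2·11·11·cos(30°) = 32.42, so KH ≈ 5.69.
Step 2: By the inverse law of cosines on triangle HKM: cos(∠HKM) = (5.69² + 11² − 11²) / (2·5.69·11) = 32.42/125.27 = 0.2588, so ∠HKM = 75°.

Therefore, the measure of angle ∠HKM = 75°.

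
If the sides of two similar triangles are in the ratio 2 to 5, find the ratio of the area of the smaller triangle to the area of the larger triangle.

The ratio of areas of similar triangles equals the square of the side ratio.
Side ratio = 2:5
Area ratio = (2/5)^2 = 4/25 = 4:25

4:25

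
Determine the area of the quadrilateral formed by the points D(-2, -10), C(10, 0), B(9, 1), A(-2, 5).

The Shoelace formula works by pairing each vertex with the next (cycling back to the first).
For each pair, compute x_i*y_(i+1) - x_(i+1)*y_i:
  (-2*0 - 10*-10) = 100
  (10*1 - 9*0) = 10
  (9*5 - -2*1) = 47
  (-2*-10 - -2*5) = 30
Taking half the absolute value of the total: Area = (1/2)(187) = 187/2.

187/2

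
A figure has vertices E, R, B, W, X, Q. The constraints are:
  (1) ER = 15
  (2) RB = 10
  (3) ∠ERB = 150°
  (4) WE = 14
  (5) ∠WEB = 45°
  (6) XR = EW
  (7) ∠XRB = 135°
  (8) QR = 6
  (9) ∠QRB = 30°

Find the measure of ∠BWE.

Step 1: By the law of cosines on triangle BRE: BE² = 10² + 15² − 2·10·15·cos(150°) = 584.81, so BE ≈ 24.18.
Step 2: By the law of cosines on triangle WEB: WB² = 14² + 24.18² − 2·14·24.18·cos(45°) = 302.01, so WB ≈ 17.38.
Step 3: By the inverse law of cosines on triangle BWE: cos(∠BWE) = (17.38² + 14² − 24.18²) / (2·17.38·14) = -86.79/486.6 = -0.1784, so ∠BWE = 100.27°.

Therefore, the measure of angle ∠BWE = 100.27°.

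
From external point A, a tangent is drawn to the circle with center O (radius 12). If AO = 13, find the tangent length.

The tangent, radius, and line from the external point to the center form a right triangle.
The right angle is where the tangent meets the radius.
By the Pythagorean theorem: tangent² + 12² = 13²
tangent² = 169 - 144 = 25
tangent = 5

5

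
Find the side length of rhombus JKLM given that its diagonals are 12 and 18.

In a rhombus, the diagonals bisect each other perpendicularly, creating four congruent right triangles.
Each triangle has legs 6 (half of 12) and 9 (half of 18).
The hypotenuse of each right triangle is a side of the rhombus:
side = sqrt(6^2 + 9^2) = sqrt(117) = 3*sqrt(13)

3*sqrt(13)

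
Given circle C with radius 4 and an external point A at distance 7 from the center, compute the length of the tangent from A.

Let T be the point of tangency. Then CT ⊥ AT (radius ⊥ tangent).
In right triangle CTA: CA² = CT² + AT²
7² = 4² + AT²
AT² = 33, AT = sqrt(33)

sqrt(33)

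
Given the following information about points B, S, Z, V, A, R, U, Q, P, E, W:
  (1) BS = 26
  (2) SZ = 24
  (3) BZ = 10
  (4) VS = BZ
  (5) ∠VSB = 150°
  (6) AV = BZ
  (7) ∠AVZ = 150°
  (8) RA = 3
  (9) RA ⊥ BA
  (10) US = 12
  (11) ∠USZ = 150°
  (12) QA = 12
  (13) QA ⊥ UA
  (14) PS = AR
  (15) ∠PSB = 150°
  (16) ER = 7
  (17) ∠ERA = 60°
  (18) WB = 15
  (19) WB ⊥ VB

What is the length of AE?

Step 1: By the law of cosines on triangle ARE: AE² = 3² + 7² − 2·3·7·cos(60°) = 37, so AE = √37.

Therefore, the length of AE = √37.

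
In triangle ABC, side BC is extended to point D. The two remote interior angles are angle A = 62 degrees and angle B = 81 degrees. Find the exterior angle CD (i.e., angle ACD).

Exterior angle = 62 + 81 = 143 degrees (exterior angle theorem).

143 degrees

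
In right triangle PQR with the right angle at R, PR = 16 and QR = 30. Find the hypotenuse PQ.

PQ = sqrt(16^2 + 30^2) = sqrt(1156) = 34

34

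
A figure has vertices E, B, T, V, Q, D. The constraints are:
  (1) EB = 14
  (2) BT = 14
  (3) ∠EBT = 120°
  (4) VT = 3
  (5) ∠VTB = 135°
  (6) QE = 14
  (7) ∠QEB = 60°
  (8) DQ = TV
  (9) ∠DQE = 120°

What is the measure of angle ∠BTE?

Step 1: By the law of cosines on triangle TBE: TE² = 14² + 14² − 2·14·14·cos(120°) = 588, so TE = 14·√3.
Step 2: By the inverse law of cosines on triangle BTE: cos(∠BTE) = (14² + (14·√3)² − 14²) / (2·14·14·√3) = 588/678.96 = 0.866, so ∠BTE = 30°.

Therefore, the measure of angle ∠BTE = 30°.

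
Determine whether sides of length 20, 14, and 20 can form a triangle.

Check all three triangle inequalities:
20 + 14 = 34 > 20 ✓
20 + 20 = 40 > 14 ✓
14 + 20 = 34 > 20 ✓
All conditions hold, so these sides form a valid triangle.

Yes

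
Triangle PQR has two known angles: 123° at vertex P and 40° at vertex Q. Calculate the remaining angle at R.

The interior angles sum to 180°: angle R = 180 - 123 - 40 = 17°.
The triangle is obtuse (angles 123°, 40°, 17°).

17 degrees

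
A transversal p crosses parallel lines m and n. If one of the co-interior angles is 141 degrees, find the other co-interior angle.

Co-interior angles (same-side interior) formed by parallel lines and a transversal are supplementary (sum to 180 degrees).
The given angle is 141 degrees.
The co-interior angle = 180 - 141 = 39 degrees.

39 degrees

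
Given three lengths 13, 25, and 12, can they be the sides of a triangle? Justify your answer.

No.
The triangle inequality is violated: 13 + 12 = 25 ≤ 25.
These lengths cannot form a triangle.

No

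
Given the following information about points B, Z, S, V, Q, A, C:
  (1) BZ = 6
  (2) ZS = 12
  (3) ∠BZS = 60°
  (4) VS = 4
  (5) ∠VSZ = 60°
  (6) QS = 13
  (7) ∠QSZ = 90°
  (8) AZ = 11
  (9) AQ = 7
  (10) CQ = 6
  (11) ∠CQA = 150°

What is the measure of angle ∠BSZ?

Step 1: By the law of cosines on triangle SZB: SB² = 12² + 6² − 2·12·6·cos(60°) = 108, so SB = 6·√3.
Step 2: By the inverse law of cosines on triangle BSZ: cos(∠BSZ) = ((6·√3)² + 12² − 6²) / (2·6·√3·12) = 216/249.42 = 0.866, so ∠BSZ = 30°.

Therefore, the measure of angle ∠BSZ = 30°.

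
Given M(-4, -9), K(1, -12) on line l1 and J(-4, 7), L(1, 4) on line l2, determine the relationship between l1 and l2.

Slope of line 1: m1 = (-12 - -9)/(1 - -4) = -3/5 = -3/5
Slope of line 2: m2 = (4 - 7)/(1 - -4) = -3/5 = -3/5
Since m1 = m2 = -3/5, the lines are parallel.

Parallel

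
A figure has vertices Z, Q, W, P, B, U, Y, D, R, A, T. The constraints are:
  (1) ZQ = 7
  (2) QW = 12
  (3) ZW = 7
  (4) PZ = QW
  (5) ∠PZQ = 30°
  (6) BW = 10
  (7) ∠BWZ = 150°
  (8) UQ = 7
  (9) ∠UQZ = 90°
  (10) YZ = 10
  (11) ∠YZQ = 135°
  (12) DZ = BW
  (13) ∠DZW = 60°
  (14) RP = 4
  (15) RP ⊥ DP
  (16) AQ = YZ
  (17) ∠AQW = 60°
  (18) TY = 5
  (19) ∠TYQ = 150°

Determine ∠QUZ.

Step 1: By the law of cosines on triangle UQZ: UZ² = 7² + 7² − 2·7·7·cos(90°) = 98, so UZ = 7·√2.
Step 2: By the inverse law of cosines on triangle QUZ: cos(∠QUZ) = (7² + (7·√2)² − 7²) / (2·7·7·√2) = 98/138.59 = 0.7071, so ∠QUZ = 45°.

Therefore, the measure of angle ∠QUZ = 45°.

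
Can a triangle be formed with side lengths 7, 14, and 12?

Sort the sides: 7, 12, 14.
It suffices to check that the sum of the two smallest exceeds the largest:
7 + 12 = 19 > 14. ✓
Yes, a valid triangle can be formed.

Yes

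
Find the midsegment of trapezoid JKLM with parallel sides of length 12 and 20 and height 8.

The midsegment (median) of a trapezoid connects the midpoints of the non-parallel sides.
Its length is the average of the two bases: (12 + 20) / 2 = 16.

16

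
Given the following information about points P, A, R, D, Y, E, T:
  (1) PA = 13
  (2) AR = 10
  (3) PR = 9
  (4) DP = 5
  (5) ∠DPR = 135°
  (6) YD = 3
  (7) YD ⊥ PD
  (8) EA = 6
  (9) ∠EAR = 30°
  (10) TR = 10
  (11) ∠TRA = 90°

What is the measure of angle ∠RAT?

Step 1: By the law of cosines on triangle ART: AT² = 10² + 10² − 2·10·10·cos(90°) = 200, so AT = 10·√2.
Step 2: By the inverse law of cosines on triangle RAT: cos(∠RAT) = (10² + (10·√2)² − 10²) / (2·10·10·√2) = 200/282.84 = 0.7071, so ∠RAT = 45°.

Therefore, the measure of angle ∠RAT = 45°.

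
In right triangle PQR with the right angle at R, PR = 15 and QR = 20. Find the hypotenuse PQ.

By the Pythagorean theorem: PQ^2 = PR^2 + QR^2
PQ^2 = 15^2 + 20^2 = 225 + 400 = 625
PQ = sqrt(625) = 25

25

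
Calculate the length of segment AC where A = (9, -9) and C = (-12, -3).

The horizontal distance is |-12 - 9| = 21 and the vertical distance is |-3 - -9| = 6.
By the Pythagorean theorem, d = sqrt(21^2 + 6^2) = sqrt(477) = 3*sqrt(53).

3*sqrt(53)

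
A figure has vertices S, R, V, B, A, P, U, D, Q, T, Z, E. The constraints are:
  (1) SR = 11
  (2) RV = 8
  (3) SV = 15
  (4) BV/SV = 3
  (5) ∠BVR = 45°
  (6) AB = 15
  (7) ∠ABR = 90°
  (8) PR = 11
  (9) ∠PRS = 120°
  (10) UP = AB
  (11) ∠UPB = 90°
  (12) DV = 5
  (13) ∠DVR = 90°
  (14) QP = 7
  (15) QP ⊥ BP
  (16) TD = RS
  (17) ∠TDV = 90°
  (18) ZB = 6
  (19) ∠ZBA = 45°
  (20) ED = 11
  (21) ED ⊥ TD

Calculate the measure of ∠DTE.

From the given relations: TD = RS = 11.
Step 1: By the law of cosines on triangle TDE: TE² = 11² + 11² − 2·11·11·cos(90°) = 242, so TE = 11·√2.
Step 2: By the inverse law of cosines on triangle DTE: cos(∠DTE) = (11² + (11·√2)² − 11²) / (2·11·11·√2) = 242/342.24 = 0.7071, so ∠DTE = 45°.

Therefore, the measure of angle ∠DTE = 45°.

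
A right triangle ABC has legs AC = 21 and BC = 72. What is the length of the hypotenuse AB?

In a right triangle, the square of the hypotenuse equals the sum of the squares of the two legs.
The legs are 21 and 72, so the hypotenuse = sqrt(441 + 5184) = sqrt(5625) = 75.

75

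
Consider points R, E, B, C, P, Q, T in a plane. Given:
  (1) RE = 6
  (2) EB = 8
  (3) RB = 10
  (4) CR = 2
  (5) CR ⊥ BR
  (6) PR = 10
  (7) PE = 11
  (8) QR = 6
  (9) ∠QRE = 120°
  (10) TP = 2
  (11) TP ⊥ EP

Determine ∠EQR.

Step 1: By the law of cosines on triangle QRE: QE² = 6² + 6² − 2·6·6·cos(120°) = 108, so QE = 6·√3.
Step 2: By the inverse law of cosines on triangle EQR: cos(∠EQR) = ((6·√3)² + 6² − 6²) / (2·6·√3·6) = 108/124.71 = 0.866, so ∠EQR = 30°.

Therefore, the measure of angle ∠EQR = 30°.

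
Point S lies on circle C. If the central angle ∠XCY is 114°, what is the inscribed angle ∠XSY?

By the inscribed angle theorem, the inscribed angle is half the central angle.
Inscribed angle = 114° / 2 = 57°

57°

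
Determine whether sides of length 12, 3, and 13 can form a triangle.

Yes.
The triangle inequality requires that the sum of any two sides exceeds the third.
Here 3 + 12 = 15 > 13, so the condition is met.

Yes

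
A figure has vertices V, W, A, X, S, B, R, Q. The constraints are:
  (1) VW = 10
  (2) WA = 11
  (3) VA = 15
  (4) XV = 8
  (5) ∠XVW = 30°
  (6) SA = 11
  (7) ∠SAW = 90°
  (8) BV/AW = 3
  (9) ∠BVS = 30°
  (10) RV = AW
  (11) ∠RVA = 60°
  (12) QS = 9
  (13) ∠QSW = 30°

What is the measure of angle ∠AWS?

Step 1: By the law of cosines on triangle WAS: WS² = 11² + 11² − 2·11·11·cos(90°) = 242, so WS = 11·√2.
Step 2: By the inverse law of cosines on triangle AWS: cos(∠AWS) = (11² + (11·√2)² − 11²) / (2·11·11·√2) = 242/342.24 = 0.7071, so ∠AWS = 45°.

Therefore, the measure of angle ∠AWS = 45°.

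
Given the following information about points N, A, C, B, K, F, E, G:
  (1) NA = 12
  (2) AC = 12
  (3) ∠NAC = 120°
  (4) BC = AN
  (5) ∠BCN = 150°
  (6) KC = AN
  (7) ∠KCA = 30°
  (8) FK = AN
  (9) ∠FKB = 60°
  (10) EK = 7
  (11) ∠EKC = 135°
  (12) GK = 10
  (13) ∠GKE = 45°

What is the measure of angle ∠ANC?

Step 1: By the law of cosines on triangle NAC: NC² = 12² + 12² − 2·12·12·cos(120°) = 432, so NC = 12·√3.
Step 2: By the inverse law of cosines on triangle ANC: cos(∠ANC) = (12² + (12·√3)² − 12²) / (2·12·12·√3) = 432/498.83 = 0.866, so ∠ANC = 30°.

Therefore, the measure of angle ∠ANC = 30°.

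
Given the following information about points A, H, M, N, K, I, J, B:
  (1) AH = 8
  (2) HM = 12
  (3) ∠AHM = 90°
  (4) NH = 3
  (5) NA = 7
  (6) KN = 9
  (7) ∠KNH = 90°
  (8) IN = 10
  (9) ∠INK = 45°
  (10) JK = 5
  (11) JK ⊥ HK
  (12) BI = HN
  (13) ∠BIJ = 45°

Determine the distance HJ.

Step 1: By the law of cosines on triangle HNK: HK² = 3² + 9² − 2·3·9·cos(90°) = 90, so HK = 3·√10.
Step 2: By the law of cosines on triangle HKJ: HJ² = (3·√10)² + 5² − 2·3·√10·5·cos(90°) = 115, so HJ = √115.

Therefore, the length of HJ = √115.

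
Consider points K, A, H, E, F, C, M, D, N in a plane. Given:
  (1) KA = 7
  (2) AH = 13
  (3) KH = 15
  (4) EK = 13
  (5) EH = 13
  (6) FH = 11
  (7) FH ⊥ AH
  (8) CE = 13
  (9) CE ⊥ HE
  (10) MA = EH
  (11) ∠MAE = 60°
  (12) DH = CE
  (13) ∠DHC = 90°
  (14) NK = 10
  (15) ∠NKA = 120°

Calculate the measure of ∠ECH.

Step 1: By the law of cosines on triangle CEH: CH² = 13² + 13² − 2·13·13·cos(90°) = 338, so CH = 13·√2.
Step 2: By the inverse law of cosines on triangle ECH: cos(∠ECH) = (13² + (13·√2)² − 13²) / (2·13·13·√2) = 338/478 = 0.7071, so ∠ECH = 45°.

Therefore, the measure of angle ∠ECH = 45°.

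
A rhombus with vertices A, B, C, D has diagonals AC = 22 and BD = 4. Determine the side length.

In a rhombus, the diagonals bisect each other perpendicularly, creating four congruent right triangles.
Each triangle has legs 11 (half of 22) and 2 (half of 4).
The hypotenuse of each right triangle is a side of the rhombus:
side = sqrt(11^2 + 2^2) = sqrt(125) = 5*sqrt(5)

5*sqrt(5)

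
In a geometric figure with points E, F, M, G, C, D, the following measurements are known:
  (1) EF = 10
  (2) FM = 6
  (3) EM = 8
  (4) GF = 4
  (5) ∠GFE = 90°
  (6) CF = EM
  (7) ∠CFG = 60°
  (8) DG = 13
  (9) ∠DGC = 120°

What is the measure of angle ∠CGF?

From the given relations: CF = EM = 8.
Step 1: By the law of cosines on triangle GFC: GC² = 4² + 8² − 2·4·8·cos(60°) = 48, so GC = 4·√3.
Step 2: By the inverse law of cosines on triangle CGF: cos(∠CGF) = ((4·√3)² + 4² − 8²) / (2·4·√3·4) = 0/55.43 = 0, so ∠CGF = 90°.

Therefore, the measure of angle ∠CGF = 90°.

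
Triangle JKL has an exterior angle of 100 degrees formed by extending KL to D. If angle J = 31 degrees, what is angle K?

angle K = 100 - 31 = 69 degrees (exterior angle theorem).

69 degrees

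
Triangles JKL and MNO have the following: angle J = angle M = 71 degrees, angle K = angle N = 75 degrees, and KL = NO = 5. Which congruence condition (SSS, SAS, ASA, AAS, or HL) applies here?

The given information provides:
angle J = angle M = 71 degrees, angle K = angle N = 75 degrees, and KL = NO = 5
This matches the AAS congruence theorem.
Two pairs of corresponding angles and a non-included side are equal (Angle-Angle-Side).

AAS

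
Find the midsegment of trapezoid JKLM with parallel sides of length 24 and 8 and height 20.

The midsegment (median) of a trapezoid connects the midpoints of the non-parallel sides.
Its length is the average of the two bases: (24 + 8) / 2 = 16.

16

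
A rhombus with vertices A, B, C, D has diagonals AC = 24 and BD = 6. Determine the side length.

In a rhombus, the diagonals bisect each other perpendicularly, creating four congruent right triangles.
Each triangle has legs 12 (half of 24) and 3 (half of 6).
The hypotenuse of each right triangle is a side of the rhombus:
side = sqrt(12^2 + 3^2) = sqrt(153) = 3*sqrt(17)

3*sqrt(17)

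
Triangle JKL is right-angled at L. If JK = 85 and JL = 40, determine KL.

By the Pythagorean theorem: KL^2 = JK^2 - JL^2
KL^2 = 85^2 - 40^2 = 7225 - 1600 = 5625
KL = sqrt(5625) = 75

75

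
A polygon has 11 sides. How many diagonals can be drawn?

Total line segments between 11 vertices = C(11,2) = 55.
Subtract the 11 sides: 55 - 11 = 44 diagonals.

44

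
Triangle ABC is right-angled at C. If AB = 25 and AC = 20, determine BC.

BC = sqrt(25^2 - 20^2) = sqrt(225) = 15

15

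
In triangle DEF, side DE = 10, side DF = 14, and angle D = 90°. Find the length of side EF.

By the law of cosines: EF^2 = DE^2 + DF^2 - 2*DE*DF*cos(D)
EF^2 = 10^2 + 14^2 - 2*10*14*cos(90°)
EF^2 = 100 + 196 - 280*(0)
EF^2 = 296
EF = 2*sqrt(74)

2*sqrt(74)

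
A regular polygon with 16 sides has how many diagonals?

Each of the 16 vertices connects to 13 non-adjacent vertices via diagonals.
Total connections = 16 × 13 = 208, but each diagonal is counted twice.
Number of diagonals = 208 / 2 = 104.

104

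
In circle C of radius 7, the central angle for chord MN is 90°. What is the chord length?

Chord length = 2r sin(θ/2)
= 2 × 7 × sin(90°/2)
= 2 × 7 × sin(45°)
= 7*sqrt(2)

7*sqrt(2)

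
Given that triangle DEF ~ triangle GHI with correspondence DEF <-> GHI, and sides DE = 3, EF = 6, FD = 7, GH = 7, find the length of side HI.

Similar triangles have proportional sides. Setting up the proportion:
GH / DE = HI / EF
7 / 3 = HI / 6
HI = 6 * 7 / 3 = 14.

14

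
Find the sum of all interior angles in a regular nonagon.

The sum of interior angles of an n-sided polygon is (n - 2) * 180.
For n = 9: (9 - 2) * 180 = 7 * 180 = 1260 degrees.

1260 degrees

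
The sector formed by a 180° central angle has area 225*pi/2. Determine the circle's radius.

r² = 360 × 225*pi/2 / (π × 180) = 225, so r = 15.

15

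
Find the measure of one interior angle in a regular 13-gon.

Each interior angle of a regular n-gon is (n - 2) * 180 / n.
For n = 13: (13 - 2) * 180 / 13 = 1980/13 = 1980/13 degrees.

1980/13 degrees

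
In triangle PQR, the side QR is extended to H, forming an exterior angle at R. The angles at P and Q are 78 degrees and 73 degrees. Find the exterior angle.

By the exterior angle theorem, an exterior angle of a triangle equals the sum of the two remote interior angles.
Exterior angle = angle P + angle Q
Exterior angle = 78 + 73 = 151 degrees

151 degrees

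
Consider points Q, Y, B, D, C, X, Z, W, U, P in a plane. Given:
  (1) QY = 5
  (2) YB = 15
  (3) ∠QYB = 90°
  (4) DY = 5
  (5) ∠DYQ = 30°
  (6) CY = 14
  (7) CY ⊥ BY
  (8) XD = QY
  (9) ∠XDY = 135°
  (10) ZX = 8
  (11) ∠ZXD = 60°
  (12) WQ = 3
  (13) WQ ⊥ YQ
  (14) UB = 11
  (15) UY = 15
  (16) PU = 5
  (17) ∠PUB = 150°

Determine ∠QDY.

Step 1: By the law of cosines on triangle DYQ: DQ² = 5² + 5² − 2·5·5·cos(30°) = 6.7, so DQ ≈ 2.59.
Step 2: By the inverse law of cosines on triangle QDY: cos(∠QDY) = (2.59² + 5² − 5²) / (2·2.59·5) = 6.7/25.88 = 0.2588, so ∠QDY = 75°.

Therefore, the measure of angle ∠QDY = 75°.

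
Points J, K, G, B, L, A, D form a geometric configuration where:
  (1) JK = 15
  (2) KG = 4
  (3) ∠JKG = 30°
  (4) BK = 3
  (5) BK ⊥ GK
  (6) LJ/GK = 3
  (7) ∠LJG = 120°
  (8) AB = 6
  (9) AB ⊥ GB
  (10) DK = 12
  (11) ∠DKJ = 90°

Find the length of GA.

Step 1: By the law of cosines on triangle BKG: BG² = 3² + 4² − 2·3·4·cos(90°) = 25, so BG = 5.
Step 2: By the law of cosines on triangle GBA: GA² = 5² + 6² − 2·5·6·cos(90°) = 61, so GA = √61.

Therefore, the length of GA = √61.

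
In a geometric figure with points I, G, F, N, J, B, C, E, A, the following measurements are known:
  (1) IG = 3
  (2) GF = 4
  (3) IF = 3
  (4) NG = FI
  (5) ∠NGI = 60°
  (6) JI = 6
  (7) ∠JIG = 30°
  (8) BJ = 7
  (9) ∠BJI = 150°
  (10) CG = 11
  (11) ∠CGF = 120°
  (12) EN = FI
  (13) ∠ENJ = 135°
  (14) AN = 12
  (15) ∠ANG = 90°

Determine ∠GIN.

From the given relations: NG = FI = 3.
Step 1: By the law of cosines on triangle IGN: IN² = 3² + 3² − 2·3·3·cos(60°) = 9, so IN = 3.
Step 2: By the inverse law of cosines on triangle GIN: cos(∠GIN) = (3² + 3² − 3²) / (2·3·3) = 9/18 = 0.5, so ∠GIN = 60°.

Therefore, the measure of angle ∠GIN = 60°.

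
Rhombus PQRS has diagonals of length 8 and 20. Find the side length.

In a rhombus, the diagonals bisect each other perpendicularly, creating four congruent right triangles.
Each triangle has legs 4 (half of 8) and 10 (half of 20).
The hypotenuse of each right triangle is a side of the rhombus:
side = sqrt(4^2 + 10^2) = sqrt(116) = 2*sqrt(29)

2*sqrt(29)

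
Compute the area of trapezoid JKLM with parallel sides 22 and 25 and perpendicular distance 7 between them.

A trapezoid's area equals the midsegment times the height.
The midsegment is (22 + 25) / 2 = 47/2.
Area = 47/2 * 7 = 329/2.

329/2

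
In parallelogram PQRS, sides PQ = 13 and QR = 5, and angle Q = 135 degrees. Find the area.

The area of a parallelogram equals the product of two adjacent sides times the sine of the included angle.
This is because the height equals 5 * sin(135°) = 5*sqrt(2)/2.
Area = 13 * 5*sqrt(2)/2 = 65*sqrt(2)/2

65*sqrt(2)/2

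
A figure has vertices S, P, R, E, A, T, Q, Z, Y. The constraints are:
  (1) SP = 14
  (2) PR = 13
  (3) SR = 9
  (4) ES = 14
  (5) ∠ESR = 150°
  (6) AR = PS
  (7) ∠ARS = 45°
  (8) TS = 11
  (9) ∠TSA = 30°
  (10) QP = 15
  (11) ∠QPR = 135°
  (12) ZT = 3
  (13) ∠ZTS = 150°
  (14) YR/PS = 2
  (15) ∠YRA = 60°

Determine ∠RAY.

From the given relations: AR = PS = 14; YR = 2·PS = 2·14 = 28.
Step 1: By the law of cosines on triangle ARY: AY² = 14² + 28² − 2·14·28·cos(60°) = 588, so AY = 14·√3.
Step 2: By the inverse law of cosines on triangle RAY: cos(∠RAY) = (14² + (14·√3)² − 28²) / (2·14·14·√3) = 0/678.96 = 0, so ∠RAY = 90°.

Therefore, the measure of angle ∠RAY = 90°.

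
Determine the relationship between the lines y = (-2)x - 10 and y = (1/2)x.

Slope of line 1: m1 = -2
Slope of line 2: m2 = 1/2
m1 * m2 = (-2) * (1/2) = -1 = -1, so the lines are perpendicular.

Perpendicular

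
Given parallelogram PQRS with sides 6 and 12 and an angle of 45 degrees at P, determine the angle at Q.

In a parallelogram, consecutive angles are supplementary (sum to 180°).
angle Q = 180 - angle P
angle Q = 180 - 45
angle Q = 135 degrees

135 degrees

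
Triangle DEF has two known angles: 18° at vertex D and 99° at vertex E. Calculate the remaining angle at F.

angle F = 180 - 18 - 99 = 63 degrees.

63 degrees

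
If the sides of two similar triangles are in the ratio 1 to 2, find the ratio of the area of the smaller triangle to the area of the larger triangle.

Area ratio = (side ratio)^2 = (1/2)^2 = 1:4.

1:4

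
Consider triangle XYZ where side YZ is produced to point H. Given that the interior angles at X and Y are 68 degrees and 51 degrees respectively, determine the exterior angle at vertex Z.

The interior angle at Z is 180 - 68 - 51 = 61 degrees.
The exterior angle and interior angle at Z are supplementary:
Exterior angle = 180 - 61 = 119 degrees.

119 degrees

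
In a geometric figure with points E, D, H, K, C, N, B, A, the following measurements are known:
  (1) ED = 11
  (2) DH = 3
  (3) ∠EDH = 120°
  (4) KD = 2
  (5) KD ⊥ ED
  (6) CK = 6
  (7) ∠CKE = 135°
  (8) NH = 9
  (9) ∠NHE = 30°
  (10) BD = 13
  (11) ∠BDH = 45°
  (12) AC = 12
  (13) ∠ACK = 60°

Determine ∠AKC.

Step 1: By the law of cosines on triangle KCA: KA² = 6² + 12² − 2·6·12·cos(60°) = 108, so KA = 6·√3.
Step 2: By the inverse law of cosines on triangle AKC: cos(∠AKC) = ((6·√3)² + 6² − 12²) / (2·6·√3·6) = 0/124.71 = 0, so ∠AKC = 90°.

Therefore, the measure of angle ∠AKC = 90°.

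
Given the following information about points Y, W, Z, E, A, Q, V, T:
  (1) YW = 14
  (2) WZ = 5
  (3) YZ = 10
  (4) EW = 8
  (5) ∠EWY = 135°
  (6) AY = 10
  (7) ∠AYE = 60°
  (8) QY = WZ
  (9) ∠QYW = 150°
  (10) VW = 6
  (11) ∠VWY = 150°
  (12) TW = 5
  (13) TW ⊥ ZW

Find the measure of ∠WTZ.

Step 1: By the law of cosines on triangle TWZ: TZ² = 5² + 5² − 2·5·5·cos(90°) = 50, so TZ = 5·√2.
Step 2: By the inverse law of cosines on triangle WTZ: cos(∠WTZ) = (5² + (5·√2)² − 5²) / (2·5·5·√2) = 50/70.71 = 0.7071, so ∠WTZ = 45°.

Therefore, the measure of angle ∠WTZ = 45°.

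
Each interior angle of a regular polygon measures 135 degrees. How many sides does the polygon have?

The exterior angle is the supplement of the interior angle: 180 - 135 = 45 degrees.
Since the exterior angles of any convex polygon sum to 360 degrees, the number of sides is 360 / 45 = 8.

8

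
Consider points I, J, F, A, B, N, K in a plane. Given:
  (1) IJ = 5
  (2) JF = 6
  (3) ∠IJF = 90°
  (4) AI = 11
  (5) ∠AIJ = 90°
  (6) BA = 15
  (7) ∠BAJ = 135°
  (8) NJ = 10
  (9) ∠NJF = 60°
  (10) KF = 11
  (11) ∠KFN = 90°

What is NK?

Step 1: By the law of cosines on triangle FJN: FN² = 6² + 10² − 2·6·10·cos(60°) = 76, so FN = 2·√19.
Step 2: By the law of cosines on triangle NFK: NK² = (2·√19)² + 11² − 2·2·√19·11·cos(90°) = 197, so NK = √197.

Therefore, the length of NK = √197.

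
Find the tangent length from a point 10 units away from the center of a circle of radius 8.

tangent = √(d² - r²) = √(10² - 8²) = √(100 - 64) = √36 = 6

6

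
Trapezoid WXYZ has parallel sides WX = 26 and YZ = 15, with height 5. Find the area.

Area = (26 + 15) * 5 / 2 = 205 / 2 = 205/2

205/2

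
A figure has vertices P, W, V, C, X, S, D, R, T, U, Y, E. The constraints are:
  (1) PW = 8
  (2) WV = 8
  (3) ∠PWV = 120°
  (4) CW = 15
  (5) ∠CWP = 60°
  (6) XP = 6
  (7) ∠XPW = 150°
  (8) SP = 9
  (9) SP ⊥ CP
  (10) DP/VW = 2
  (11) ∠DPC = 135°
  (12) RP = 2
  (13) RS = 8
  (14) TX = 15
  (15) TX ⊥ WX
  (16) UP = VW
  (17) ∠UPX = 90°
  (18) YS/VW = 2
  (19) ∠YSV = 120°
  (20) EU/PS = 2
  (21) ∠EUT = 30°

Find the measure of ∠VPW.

Step 1: By the law of cosines on triangle PWV: PV² = 8² + 8² − 2·8·8·cos(120°) = 192, so PV = 8·√3.
Step 2: By the inverse law of cosines on triangle VPW: cos(∠VPW) = ((8·√3)² + 8² − 8²) / (2·8·√3·8) = 192/221.7 = 0.866, so ∠VPW = 30°.

Therefore, the measure of angle ∠VPW = 30°.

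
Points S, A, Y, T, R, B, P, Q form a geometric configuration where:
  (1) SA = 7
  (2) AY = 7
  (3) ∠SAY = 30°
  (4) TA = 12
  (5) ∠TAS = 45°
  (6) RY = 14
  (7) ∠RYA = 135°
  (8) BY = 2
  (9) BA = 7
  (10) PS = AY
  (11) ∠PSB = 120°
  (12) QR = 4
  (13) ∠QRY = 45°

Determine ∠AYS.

Step 1: By the law of cosines on triangle YAS: YS² = 7² + 7² − 2·7·7·cos(30°) = 13.13, so YS ≈ 3.62.
Step 2: By the inverse law of cosines on triangle AYS: cos(∠AYS) = (7² + 3.62² − 7²) / (2·7·3.62) = 13.13/50.73 = 0.2588, so ∠AYS = 75°.

Therefore, the measure of angle ∠AYS = 75°.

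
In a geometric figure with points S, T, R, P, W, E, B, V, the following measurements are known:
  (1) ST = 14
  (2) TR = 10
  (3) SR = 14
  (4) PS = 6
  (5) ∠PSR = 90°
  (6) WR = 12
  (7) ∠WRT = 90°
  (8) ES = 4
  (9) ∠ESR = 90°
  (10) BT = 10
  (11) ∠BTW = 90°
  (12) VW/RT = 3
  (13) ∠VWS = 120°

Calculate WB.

Step 1: By the law of cosines on triangle WRT: WT² = 12² + 10² − 2·12·10·cos(90°) = 244, so WT = 2·√61.
Step 2: By the law of cosines on triangle WTB: WB² = (2·√61)² + 10² − 2·2·√61·10·cos(90°) = 344, so WB = 2·√86.

Therefore, the length of WB = 2·√86.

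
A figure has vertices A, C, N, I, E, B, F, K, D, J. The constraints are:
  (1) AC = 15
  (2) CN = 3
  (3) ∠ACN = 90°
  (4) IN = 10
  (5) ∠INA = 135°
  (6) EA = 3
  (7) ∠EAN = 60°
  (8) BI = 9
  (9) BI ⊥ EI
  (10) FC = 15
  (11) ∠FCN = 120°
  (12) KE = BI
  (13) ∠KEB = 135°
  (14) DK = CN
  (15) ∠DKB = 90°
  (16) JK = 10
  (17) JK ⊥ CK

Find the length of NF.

Step 1: By the law of cosines on triangle NCF: NF² = 3² + 15² − 2·3·15·cos(120°) = 279, so NF = 3·√31.

Therefore, the length of NF = 3·√31.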